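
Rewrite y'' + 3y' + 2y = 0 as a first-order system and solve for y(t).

y(t) = C_1e^(-2t) + C_2e^(-t)

Let x_1 = y, x_2 = y'. Then x_1' = x_2 and x_2' = -2x_1 - 3x_2.
A = [[0,1],[-2,-3]]; det(A-λI) = λ^2 + 3λ + 2.
Eigenvalues λ = -2, -1 with eigenvectors (1,-2), (1,-1).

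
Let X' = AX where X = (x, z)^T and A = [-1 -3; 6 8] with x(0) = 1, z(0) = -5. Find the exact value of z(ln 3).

-1917

A = [[-1,-3],[6,8]]; eigenvalues λ = 5, 2.
Eigenvectors: (1,-2) for λ=5, (1,-1) for λ=2.
From the initial condition, c_1 = 4, c_2 = -3.
z(ln 3) = (4)(3^5)(-2) + (-3)(3^2)(-1) = -1917.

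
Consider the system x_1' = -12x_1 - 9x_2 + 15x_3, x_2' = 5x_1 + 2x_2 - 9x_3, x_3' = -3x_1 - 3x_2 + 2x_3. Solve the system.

Coefficient matrix A = [[-12, -9, 15], [5, 2, -9], [-3, -3, 2]].
det(A - λI) = 0 gives eigenvalues λ = -4, -3, -1.
For λ=-4: eigenvector (3,-1,1).
For λ=-3: eigenvector (-1,1,0).
For λ=-1: eigenvector (3,-2,1).
General solution: C_1e^(-4t)(3,-1,1) + C_2e^(-3t)(-1,1,0) + C_3e^(-t)(3,-2,1).

x_1(t) = 3C_1e^(-4t) - C_2e^(-3t) + 3C_3e^(-t), x_2(t) = -C_1e^(-4t) + C_2e^(-3t) - 2C_3e^(-t), x_3(t) = C_1e^(-4t) + C_3e^(-t)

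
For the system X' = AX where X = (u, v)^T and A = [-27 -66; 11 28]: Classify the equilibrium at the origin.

saddle

A = [[-27,-66],[11,28]]; det(A-λI) = λ^2 - λ - 30.
λ = -5, 6: opposite signs.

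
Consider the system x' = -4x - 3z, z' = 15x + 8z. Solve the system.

x(t) = K_1e^(2t)sin(3t) - K_2e^(2t)cos(3t), z(t) = -2K_1e^(2t)sin(3t) - K_1e^(2t)cos(3t) - K_2e^(2t)sin(3t) + 2K_2e^(2t)cos(3t)

Coefficient matrix A = [[-4, -3], [15, 8]].
Characteristic polynomial det(A - λI) = λ^2 - 4λ + 13 = 0.
Eigenvalues λ = 2 ± 3i (complex conjugate pair).
For λ=2+3i: an eigenvector is (0,-1) - i(1,-2) = (0 - i, -1 + 2i).
A real fundamental pair from Re and Im of e^((2+3i)t)v: X_1 = e^(2t)(cos(3t)·(0,-1) + sin(3t)·(1,-2)), X_2 = e^(2t)(sin(3t)·(0,-1) - cos(3t)·(1,-2)).
General solution: K_1X_1 + K_2X_2.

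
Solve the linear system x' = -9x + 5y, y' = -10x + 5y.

Coefficient matrix A = [[-9, 5], [-10, 5]].
Characteristic polynomial det(A - λI) = λ^2 + 4λ + 5 = 0.
Eigenvalues λ = -2 ± i (complex conjugate pair).
For λ=-2+i: an eigenvector is (-1,-1) - i(2,3) = (-1 - 2i, -1 - 3i).
A real fundamental pair from Re and Im of e^((-2+i)t)v: X_1 = e^(-2t)(cos(t)·(-1,-1) + sin(t)·(2,3)), X_2 = e^(-2t)(sin(t)·(-1,-1) - cos(t)·(2,3)).
General solution: K_1X_1 + K_2X_2.

x(t) = 2K_1e^(-2t)sin(t) - K_1e^(-2t)cos(t) - K_2e^(-2t)sin(t) - 2K_2e^(-2t)cos(t), y(t) = 3K_1e^(-2t)sin(t) - K_1e^(-2t)cos(t) - K_2e^(-2t)sin(t) - 3K_2e^(-2t)cos(t)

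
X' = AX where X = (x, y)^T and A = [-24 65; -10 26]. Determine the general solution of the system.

Coefficient matrix A = [[-24, 65], [-10, 26]].
Characteristic polynomial det(A - λI) = λ^2 - 2λ + 26 = 0.
Eigenvalues λ = 1 ± 5i (complex conjugate pair).
For λ=1+5i: an eigenvector is (-3,-1) - i(2,1) = (-3 - 2i, -1 - i).
A real fundamental pair from Re and Im of e^((1+5i)t)v: X_1 = e^(t)(cos(5t)·(-3,-1) + sin(5t)·(2,1)), X_2 = e^(t)(sin(5t)·(-3,-1) - cos(5t)·(2,1)).
General solution: C_1X_1 + C_2X_2.

x(t) = 2C_1e^(t)sin(5t) - 3C_1e^(t)cos(5t) - 3C_2e^(t)sin(5t) - 2C_2e^(t)cos(5t), y(t) = C_1e^(t)sin(5t) - C_1e^(t)cos(5t) - C_2e^(t)sin(5t) - C_2e^(t)cos(5t)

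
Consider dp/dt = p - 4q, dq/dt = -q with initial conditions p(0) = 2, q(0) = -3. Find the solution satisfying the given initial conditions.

p(t) = 8e^(t) - 6e^(-t), q(t) = -3e^(-t)

Coefficient matrix A = [[1, -4], [0, -1]].
Characteristic polynomial det(A - λI) = λ^2 - 1 = 0.
Eigenvalues λ = 1, -1.
For λ=1: (A-λI) row 1 is [0, -4], so an eigenvector is (1, 0).
For λ=-1: (A-λI) row 1 is [2, -4], so an eigenvector is (2, 1).
General solution: C_1e^(t)(1,0) + C_2e^(-t)(2,1).
Applying p(0)=2, q(0)=-3 gives C_1=8, C_2=-3.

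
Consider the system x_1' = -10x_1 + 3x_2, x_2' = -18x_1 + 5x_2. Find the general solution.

Coefficient matrix A = [[-10, 3], [-18, 5]].
Characteristic polynomial det(A - λI) = λ^2 + 5λ + 4 = 0.
Eigenvalues λ = -1, -4.
For λ=-1: (A-λI) row 1 is [-9, 3], so an eigenvector is (1, 3).
For λ=-4: (A-λI) row 1 is [-6, 3], so an eigenvector is (1, 2).
General solution: c_1e^(-t)(1,3) + c_2e^(-4t)(1,2).

x_1(t) = c_1e^(-t) + c_2e^(-4t), x_2(t) = 3c_1e^(-t) + 2c_2e^(-4t)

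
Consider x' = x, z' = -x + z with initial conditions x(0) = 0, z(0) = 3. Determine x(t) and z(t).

Coefficient matrix A = [[1, 0], [-1, 1]].
Characteristic polynomial det(A - λI) = λ^2 - 2λ + 1 = 0.
Single eigenvalue λ = 1 with algebraic multiplicity 2.
Eigenvector v = (0,-1); generalized eigenvector w with (A-λI)w=v is (1,3).
General solution: e^(t)[c_1·v + c_2·(t·v + w)].
Applying x(0)=0, z(0)=3 gives c_1=-3, c_2=0.

x(t) = 0, z(t) = 3e^(t)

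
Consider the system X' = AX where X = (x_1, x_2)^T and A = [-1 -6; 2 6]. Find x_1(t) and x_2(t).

Coefficient matrix A = [[-1, -6], [2, 6]].
Characteristic polynomial det(A - λI) = λ^2 - 5λ + 6 = 0.
Eigenvalues λ = 2, 3.
For λ=2: (A-λI) row 1 is [-3, -6], so an eigenvector is (2, -1).
For λ=3: (A-λI) row 1 is [-4, -6], so an eigenvector is (3, -2).
General solution: C_1e^(2t)(2,-1) + C_2e^(3t)(3,-2).

x_1(t) = 2C_1e^(2t) + 3C_2e^(3t), x_2(t) = -C_1e^(2t) - 2C_2e^(3t)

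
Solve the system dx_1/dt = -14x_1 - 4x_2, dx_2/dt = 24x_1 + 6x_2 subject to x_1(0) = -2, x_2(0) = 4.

Coefficient matrix A = [[-14, -4], [24, 6]].
Characteristic polynomial det(A - λI) = λ^2 + 8λ + 12 = 0.
Eigenvalues λ = -6, -2.
For λ=-6: (A-λI) row 1 is [-8, -4], so an eigenvector is (-1, 2).
For λ=-2: (A-λI) row 1 is [-12, -4], so an eigenvector is (-1, 3).
General solution: c_1e^(-6t)(-1,2) + c_2e^(-2t)(-1,3).
Applying x_1(0)=-2, x_2(0)=4 gives c_1=2, c_2=0.

x_1(t) = -2e^(-6t), x_2(t) = 4e^(-6t)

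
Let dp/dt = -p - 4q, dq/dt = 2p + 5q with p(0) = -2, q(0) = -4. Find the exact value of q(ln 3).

A = [[-1,-4],[2,5]]; eigenvalues λ = 1, 3.
Eigenvectors: (2,-1) for λ=1, (1,-1) for λ=3.
From the initial condition, c_1 = -6, c_2 = 10.
q(ln 3) = (-6)(3^1)(-1) + (10)(3^3)(-1) = -252.

-252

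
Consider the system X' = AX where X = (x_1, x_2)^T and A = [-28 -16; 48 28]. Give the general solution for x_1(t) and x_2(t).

x_1(t) = -2K_1e^(-4t) + K_2e^(4t), x_2(t) = 3K_1e^(-4t) - 2K_2e^(4t)

Coefficient matrix A = [[-28, -16], [48, 28]].
Characteristic polynomial det(A - λI) = λ^2 - 16 = 0.
Eigenvalues λ = -4, 4.
For λ=-4: (A-λI) row 1 is [-24, -16], so an eigenvector is (-2, 3).
For λ=4: (A-λI) row 1 is [-32, -16], so an eigenvector is (1, -2).
General solution: K_1e^(-4t)(-2,3) + K_2e^(4t)(1,-2).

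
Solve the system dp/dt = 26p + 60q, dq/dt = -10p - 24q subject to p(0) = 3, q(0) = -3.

p(t) = -9e^(6t) + 12e^(-4t), q(t) = 3e^(6t) - 6e^(-4t)

Coefficient matrix A = [[26, 60], [-10, -24]].
Characteristic polynomial det(A - λI) = λ^2 - 2λ - 24 = 0.
Eigenvalues λ = -4, 6.
For λ=-4: (A-λI) row 1 is [30, 60], so an eigenvector is (2, -1).
For λ=6: (A-λI) row 1 is [20, 60], so an eigenvector is (3, -1).
General solution: K_1e^(-4t)(2,-1) + K_2e^(6t)(3,-1).
Applying p(0)=3, q(0)=-3 gives K_1=6, K_2=-3.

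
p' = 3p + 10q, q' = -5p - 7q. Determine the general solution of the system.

p(t) = -C_1e^(-2t)sin(5t) - C_1e^(-2t)cos(5t) - C_2e^(-2t)sin(5t) + C_2e^(-2t)cos(5t), q(t) = C_1e^(-2t)sin(5t) - C_2e^(-2t)cos(5t)

Coefficient matrix A = [[3, 10], [-5, -7]].
Characteristic polynomial det(A - λI) = λ^2 + 4λ + 29 = 0.
Eigenvalues λ = -2 ± 5i (complex conjugate pair).
For λ=-2+5i: an eigenvector is (-1,0) - i(-1,1) = (-1 + i, 0 - i).
A real fundamental pair from Re and Im of e^((-2+5i)t)v: X_1 = e^(-2t)(cos(5t)·(-1,0) + sin(5t)·(-1,1)), X_2 = e^(-2t)(sin(5t)·(-1,0) - cos(5t)·(-1,1)).
General solution: C_1X_1 + C_2X_2.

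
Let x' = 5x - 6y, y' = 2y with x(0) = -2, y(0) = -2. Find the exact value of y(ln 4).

-32

A = [[5,-6],[0,2]]; eigenvalues λ = 5, 2.
Eigenvectors: (-1,0) for λ=5, (2,1) for λ=2.
From the initial condition, c_1 = -2, c_2 = -2.
y(ln 4) = (-2)(4^5)(0) + (-2)(4^2)(1) = -32.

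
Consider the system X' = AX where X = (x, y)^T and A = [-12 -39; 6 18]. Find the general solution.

Coefficient matrix A = [[-12, -39], [6, 18]].
Characteristic polynomial det(A - λI) = λ^2 - 6λ + 18 = 0.
Eigenvalues λ = 3 ± 3i (complex conjugate pair).
For λ=3+3i: an eigenvector is (-3,1) - i(2,-1) = (-3 - 2i, 1 + i).
A real fundamental pair from Re and Im of e^((3+3i)t)v: X_1 = e^(3t)(cos(3t)·(-3,1) + sin(3t)·(2,-1)), X_2 = e^(3t)(sin(3t)·(-3,1) - cos(3t)·(2,-1)).
General solution: C_1X_1 + C_2X_2.

x(t) = 2C_1e^(3t)sin(3t) - 3C_1e^(3t)cos(3t) - 3C_2e^(3t)sin(3t) - 2C_2e^(3t)cos(3t), y(t) = -C_1e^(3t)sin(3t) + C_1e^(3t)cos(3t) + C_2e^(3t)sin(3t) + C_2e^(3t)cos(3t)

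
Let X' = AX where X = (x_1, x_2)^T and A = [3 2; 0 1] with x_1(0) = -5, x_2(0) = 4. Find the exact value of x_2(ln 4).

16

A = [[3,2],[0,1]]; eigenvalues λ = 1, 3.
Eigenvectors: (1,-1) for λ=1, (1,0) for λ=3.
From the initial condition, c_1 = -4, c_2 = -1.
x_2(ln 4) = (-4)(4^1)(-1) + (-1)(4^3)(0) = 16.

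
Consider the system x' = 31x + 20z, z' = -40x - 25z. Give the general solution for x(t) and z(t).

Coefficient matrix A = [[31, 20], [-40, -25]].
Characteristic polynomial det(A - λI) = λ^2 - 6λ + 25 = 0.
Eigenvalues λ = 3 ± 4i (complex conjugate pair).
For λ=3+4i: an eigenvector is (1,-1) - i(2,-3) = (1 - 2i, -1 + 3i).
A real fundamental pair from Re and Im of e^((3+4i)t)v: X_1 = e^(3t)(cos(4t)·(1,-1) + sin(4t)·(2,-3)), X_2 = e^(3t)(sin(4t)·(1,-1) - cos(4t)·(2,-3)).
General solution: C_1X_1 + C_2X_2.

x(t) = 2C_1e^(3t)sin(4t) + C_1e^(3t)cos(4t) + C_2e^(3t)sin(4t) - 2C_2e^(3t)cos(4t), z(t) = -3C_1e^(3t)sin(4t) - C_1e^(3t)cos(4t) - C_2e^(3t)sin(4t) + 3C_2e^(3t)cos(4t)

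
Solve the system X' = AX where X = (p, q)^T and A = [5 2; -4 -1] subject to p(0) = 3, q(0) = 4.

p(t) = 10e^(3t) - 7e^(t), q(t) = -10e^(3t) + 14e^(t)

Coefficient matrix A = [[5, 2], [-4, -1]].
Characteristic polynomial det(A - λI) = λ^2 - 4λ + 3 = 0.
Eigenvalues λ = 1, 3.
For λ=1: (A-λI) row 1 is [4, 2], so an eigenvector is (1, -2).
For λ=3: (A-λI) row 1 is [2, 2], so an eigenvector is (1, -1).
General solution: c_1e^(t)(1,-2) + c_2e^(3t)(1,-1).
Applying p(0)=3, q(0)=4 gives c_1=-7, c_2=10.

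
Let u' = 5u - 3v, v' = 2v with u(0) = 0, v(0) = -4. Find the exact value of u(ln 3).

A = [[5,-3],[0,2]]; eigenvalues λ = 2, 5.
Eigenvectors: (1,1) for λ=2, (-1,0) for λ=5.
From the initial condition, c_1 = -4, c_2 = -4.
u(ln 3) = (-4)(3^2)(1) + (-4)(3^5)(-1) = 936.

936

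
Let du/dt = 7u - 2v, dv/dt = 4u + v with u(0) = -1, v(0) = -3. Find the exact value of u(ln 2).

16

A = [[7,-2],[4,1]]; eigenvalues λ = 5, 3.
Eigenvectors: (1,1) for λ=5, (1,2) for λ=3.
From the initial condition, c_1 = 1, c_2 = -2.
u(ln 2) = (1)(2^5)(1) + (-2)(2^3)(1) = 16.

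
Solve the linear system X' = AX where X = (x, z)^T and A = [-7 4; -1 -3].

Coefficient matrix A = [[-7, 4], [-1, -3]].
Characteristic polynomial det(A - λI) = λ^2 + 10λ + 25 = 0.
Single eigenvalue λ = -5 with algebraic multiplicity 2.
Eigenvector v = (-2,-1); generalized eigenvector w with (A-λI)w=v is (1,0).
General solution: e^(-5t)[C_1·v + C_2·(t·v + w)].

x(t) = -2C_1e^(-5t) - 2C_2te^(-5t) + C_2e^(-5t), z(t) = -C_1e^(-5t) - C_2te^(-5t)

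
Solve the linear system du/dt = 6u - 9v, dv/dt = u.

u(t) = -3C_1e^(3t) - 3C_2te^(3t) + 2C_2e^(3t), v(t) = -C_1e^(3t) - C_2te^(3t) + C_2e^(3t)

Coefficient matrix A = [[6, -9], [1, 0]].
Characteristic polynomial det(A - λI) = λ^2 - 6λ + 9 = 0.
Single eigenvalue λ = 3 with algebraic multiplicity 2.
Eigenvector v = (-3,-1); generalized eigenvector w with (A-λI)w=v is (2,1).
General solution: e^(3t)[C_1·v + C_2·(t·v + w)].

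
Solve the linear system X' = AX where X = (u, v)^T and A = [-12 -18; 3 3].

u(t) = 3K_1e^(-6t) + 2K_2e^(-3t), v(t) = -K_1e^(-6t) - K_2e^(-3t)

Coefficient matrix A = [[-12, -18], [3, 3]].
Characteristic polynomial det(A - λI) = λ^2 + 9λ + 18 = 0.
Eigenvalues λ = -6, -3.
For λ=-6: (A-λI) row 1 is [-6, -18], so an eigenvector is (3, -1).
For λ=-3: (A-λI) row 1 is [-9, -18], so an eigenvector is (2, -1).
General solution: K_1e^(-6t)(3,-1) + K_2e^(-3t)(2,-1).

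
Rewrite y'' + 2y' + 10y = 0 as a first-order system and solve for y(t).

Let x_1 = y, x_2 = y'. Then x_1' = x_2 and x_2' = -10x_1 - 2x_2.
A = [[0,1],[-10,-2]]; det(A-λI) = λ^2 + 2λ + 10.
Eigenvalues λ = -1 ± 3i.

y(t) = C_1e^(-t)cos(3t) + C_2e^(-t)sin(3t)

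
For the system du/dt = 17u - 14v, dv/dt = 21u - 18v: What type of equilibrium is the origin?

saddle

A = [[17,-14],[21,-18]]; det(A-λI) = λ^2 + λ - 12.
λ = 3, -4: opposite signs.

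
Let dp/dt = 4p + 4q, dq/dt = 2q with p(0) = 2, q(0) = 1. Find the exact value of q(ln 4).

16

A = [[4,4],[0,2]]; eigenvalues λ = 2, 4.
Eigenvectors: (-2,1) for λ=2, (1,0) for λ=4.
From the initial condition, c_1 = 1, c_2 = 4.
q(ln 4) = (1)(4^2)(1) + (4)(4^4)(0) = 16.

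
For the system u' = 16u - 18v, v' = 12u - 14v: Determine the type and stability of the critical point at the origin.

saddle

A = [[16,-18],[12,-14]]; det(A-λI) = λ^2 - 2λ - 8.
λ = -2, 4: opposite signs.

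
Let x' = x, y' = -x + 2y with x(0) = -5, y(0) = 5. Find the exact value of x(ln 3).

-15

A = [[1,0],[-1,2]]; eigenvalues λ = 2, 1.
Eigenvectors: (0,-1) for λ=2, (1,1) for λ=1.
From the initial condition, c_1 = -10, c_2 = -5.
x(ln 3) = (-10)(3^2)(0) + (-5)(3^1)(1) = -15.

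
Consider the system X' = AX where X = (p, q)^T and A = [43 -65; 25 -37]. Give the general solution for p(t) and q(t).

Coefficient matrix A = [[43, -65], [25, -37]].
Characteristic polynomial det(A - λI) = λ^2 - 6λ + 34 = 0.
Eigenvalues λ = 3 ± 5i (complex conjugate pair).
For λ=3+5i: an eigenvector is (-3,-2) - i(2,1) = (-3 - 2i, -2 - i).
A real fundamental pair from Re and Im of e^((3+5i)t)v: X_1 = e^(3t)(cos(5t)·(-3,-2) + sin(5t)·(2,1)), X_2 = e^(3t)(sin(5t)·(-3,-2) - cos(5t)·(2,1)).
General solution: C_1X_1 + C_2X_2.

p(t) = 2C_1e^(3t)sin(5t) - 3C_1e^(3t)cos(5t) - 3C_2e^(3t)sin(5t) - 2C_2e^(3t)cos(5t), q(t) = C_1e^(3t)sin(5t) - 2C_1e^(3t)cos(5t) - 2C_2e^(3t)sin(5t) - C_2e^(3t)cos(5t)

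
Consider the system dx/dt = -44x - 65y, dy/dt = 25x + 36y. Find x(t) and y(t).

x(t) = 2c_1e^(-4t)sin(5t) + 3c_1e^(-4t)cos(5t) + 3c_2e^(-4t)sin(5t) - 2c_2e^(-4t)cos(5t), y(t) = -c_1e^(-4t)sin(5t) - 2c_1e^(-4t)cos(5t) - 2c_2e^(-4t)sin(5t) + c_2e^(-4t)cos(5t)

Coefficient matrix A = [[-44, -65], [25, 36]].
Characteristic polynomial det(A - λI) = λ^2 + 8λ + 41 = 0.
Eigenvalues λ = -4 ± 5i (complex conjugate pair).
For λ=-4+5i: an eigenvector is (3,-2) - i(2,-1) = (3 - 2i, -2 + i).
A real fundamental pair from Re and Im of e^((-4+5i)t)v: X_1 = e^(-4t)(cos(5t)·(3,-2) + sin(5t)·(2,-1)), X_2 = e^(-4t)(sin(5t)·(3,-2) - cos(5t)·(2,-1)).
General solution: c_1X_1 + c_2X_2.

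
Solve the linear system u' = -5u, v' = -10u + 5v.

Coefficient matrix A = [[-5, 0], [-10, 5]].
Characteristic polynomial det(A - λI) = λ^2 - 25 = 0.
Eigenvalues λ = -5, 5.
For λ=-5: (A-λI) row 2 is [-10, 10], so an eigenvector is (-1, -1).
For λ=5: (A-λI) row 1 is [-10, 0], so an eigenvector is (0, 1).
General solution: K_1e^(-5t)(-1,-1) + K_2e^(5t)(0,1).

u(t) = -K_1e^(-5t), v(t) = -K_1e^(-5t) + K_2e^(5t)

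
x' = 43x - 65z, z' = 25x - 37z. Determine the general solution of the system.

Coefficient matrix A = [[43, -65], [25, -37]].
Characteristic polynomial det(A - λI) = λ^2 - 6λ + 34 = 0.
Eigenvalues λ = 3 ± 5i (complex conjugate pair).
For λ=3+5i: an eigenvector is (3,2) - i(-2,-1) = (3 + 2i, 2 + i).
A real fundamental pair from Re and Im of e^((3+5i)t)v: X_1 = e^(3t)(cos(5t)·(3,2) + sin(5t)·(-2,-1)), X_2 = e^(3t)(sin(5t)·(3,2) - cos(5t)·(-2,-1)).
General solution: C_1X_1 + C_2X_2.

x(t) = -2C_1e^(3t)sin(5t) + 3C_1e^(3t)cos(5t) + 3C_2e^(3t)sin(5t) + 2C_2e^(3t)cos(5t), z(t) = -C_1e^(3t)sin(5t) + 2C_1e^(3t)cos(5t) + 2C_2e^(3t)sin(5t) + C_2e^(3t)cos(5t)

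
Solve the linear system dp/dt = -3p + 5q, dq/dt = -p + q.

Coefficient matrix A = [[-3, 5], [-1, 1]].
Characteristic polynomial det(A - λI) = λ^2 + 2λ + 2 = 0.
Eigenvalues λ = -1 ± i (complex conjugate pair).
For λ=-1+i: an eigenvector is (2,1) - i(1,0) = (2 - i, 1).
A real fundamental pair from Re and Im of e^((-1+i)t)v: X_1 = e^(-t)(cos(t)·(2,1) + sin(t)·(1,0)), X_2 = e^(-t)(sin(t)·(2,1) - cos(t)·(1,0)).
General solution: K_1X_1 + K_2X_2.

p(t) = K_1e^(-t)sin(t) + 2K_1e^(-t)cos(t) + 2K_2e^(-t)sin(t) - K_2e^(-t)cos(t), q(t) = K_1e^(-t)cos(t) + K_2e^(-t)sin(t)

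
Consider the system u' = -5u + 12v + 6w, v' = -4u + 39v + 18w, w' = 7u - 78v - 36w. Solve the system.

Coefficient matrix A = [[-5, 12, 6], [-4, 39, 18], [7, -78, -36]].
det(A - λI) = 0 gives eigenvalues λ = -3, 3, -2.
For λ=-3: eigenvector (3,-1,3).
For λ=3: eigenvector (0,1,-2).
For λ=-2: eigenvector (2,-2,5).
General solution: K_1e^(-3t)(3,-1,3) + K_2e^(3t)(0,1,-2) + K_3e^(-2t)(2,-2,5).

u(t) = 3K_1e^(-3t) + 2K_3e^(-2t), v(t) = -K_1e^(-3t) + K_2e^(3t) - 2K_3e^(-2t), w(t) = 3K_1e^(-3t) - 2K_2e^(3t) + 5K_3e^(-2t)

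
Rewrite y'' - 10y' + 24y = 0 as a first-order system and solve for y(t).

Let x_1 = y, x_2 = y'. Then x_1' = x_2 and x_2' = -24x_1 + 10x_2.
A = [[0,1],[-24,10]]; det(A-λI) = λ^2 - 10λ + 24.
Eigenvalues λ = 6, 4 with eigenvectors (1,6), (1,4).

y(t) = c_1e^(6t) + c_2e^(4t)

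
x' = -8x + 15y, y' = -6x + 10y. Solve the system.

Coefficient matrix A = [[-8, 15], [-6, 10]].
Characteristic polynomial det(A - λI) = λ^2 - 2λ + 10 = 0.
Eigenvalues λ = 1 ± 3i (complex conjugate pair).
For λ=1+3i: an eigenvector is (2,1) - i(-1,-1) = (2 + i, 1 + i).
A real fundamental pair from Re and Im of e^((1+3i)t)v: X_1 = e^(t)(cos(3t)·(2,1) + sin(3t)·(-1,-1)), X_2 = e^(t)(sin(3t)·(2,1) - cos(3t)·(-1,-1)).
General solution: C_1X_1 + C_2X_2.

x(t) = -C_1e^(t)sin(3t) + 2C_1e^(t)cos(3t) + 2C_2e^(t)sin(3t) + C_2e^(t)cos(3t), y(t) = -C_1e^(t)sin(3t) + C_1e^(t)cos(3t) + C_2e^(t)sin(3t) + C_2e^(t)cos(3t)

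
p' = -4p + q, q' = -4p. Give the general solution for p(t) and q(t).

Coefficient matrix A = [[-4, 1], [-4, 0]].
Characteristic polynomial det(A - λI) = λ^2 + 4λ + 4 = 0.
Single eigenvalue λ = -2 with algebraic multiplicity 2.
Eigenvector v = (1,2); generalized eigenvector w with (A-λI)w=v is (-1,-1).
General solution: e^(-2t)[c_1·v + c_2·(t·v + w)].

p(t) = c_1e^(-2t) + c_2te^(-2t) - c_2e^(-2t), q(t) = 2c_1e^(-2t) + 2c_2te^(-2t) - c_2e^(-2t)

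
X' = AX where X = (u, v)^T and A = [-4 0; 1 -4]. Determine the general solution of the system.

u(t) = -C_2e^(-4t), v(t) = -C_1e^(-4t) - C_2te^(-4t) + 3C_2e^(-4t)

Coefficient matrix A = [[-4, 0], [1, -4]].
Characteristic polynomial det(A - λI) = λ^2 + 8λ + 16 = 0.
Single eigenvalue λ = -4 with algebraic multiplicity 2.
Eigenvector v = (0,-1); generalized eigenvector w with (A-λI)w=v is (-1,3).
General solution: e^(-4t)[C_1·v + C_2·(t·v + w)].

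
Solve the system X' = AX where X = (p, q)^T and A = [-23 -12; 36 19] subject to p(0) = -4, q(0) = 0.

p(t) = 12e^(t) - 16e^(-5t), q(t) = -24e^(t) + 24e^(-5t)

Coefficient matrix A = [[-23, -12], [36, 19]].
Characteristic polynomial det(A - λI) = λ^2 + 4λ - 5 = 0.
Eigenvalues λ = 1, -5.
For λ=1: (A-λI) row 1 is [-24, -12], so an eigenvector is (-1, 2).
For λ=-5: (A-λI) row 1 is [-18, -12], so an eigenvector is (2, -3).
General solution: C_1e^(t)(-1,2) + C_2e^(-5t)(2,-3).
Applying p(0)=-4, q(0)=0 gives C_1=-12, C_2=-8.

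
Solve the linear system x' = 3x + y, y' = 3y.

Coefficient matrix A = [[3, 1], [0, 3]].
Characteristic polynomial det(A - λI) = λ^2 - 6λ + 9 = 0.
Single eigenvalue λ = 3 with algebraic multiplicity 2.
Eigenvector v = (-1,0); generalized eigenvector w with (A-λI)w=v is (3,-1).
General solution: e^(3t)[K_1·v + K_2·(t·v + w)].

x(t) = -K_1e^(3t) - K_2te^(3t) + 3K_2e^(3t), y(t) = -K_2e^(3t)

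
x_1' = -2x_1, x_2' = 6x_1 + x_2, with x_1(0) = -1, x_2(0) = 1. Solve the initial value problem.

x_1(t) = -e^(-2t), x_2(t) = -e^(t) + 2e^(-2t)

Coefficient matrix A = [[-2, 0], [6, 1]].
Characteristic polynomial det(A - λI) = λ^2 + λ - 2 = 0.
Eigenvalues λ = 1, -2.
For λ=1: (A-λI) row 1 is [-3, 0], so an eigenvector is (0, 1).
For λ=-2: (A-λI) row 2 is [6, 3], so an eigenvector is (-1, 2).
General solution: K_1e^(t)(0,1) + K_2e^(-2t)(-1,2).
Applying x_1(0)=-1, x_2(0)=1 gives K_1=-1, K_2=1.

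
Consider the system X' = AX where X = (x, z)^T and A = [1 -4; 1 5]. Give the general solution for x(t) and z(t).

Coefficient matrix A = [[1, -4], [1, 5]].
Characteristic polynomial det(A - λI) = λ^2 - 6λ + 9 = 0.
Single eigenvalue λ = 3 with algebraic multiplicity 2.
Eigenvector v = (2,-1); generalized eigenvector w with (A-λI)w=v is (-3,1).
General solution: e^(3t)[K_1·v + K_2·(t·v + w)].

x(t) = 2K_1e^(3t) + 2K_2te^(3t) - 3K_2e^(3t), z(t) = -K_1e^(3t) - K_2te^(3t) + K_2e^(3t)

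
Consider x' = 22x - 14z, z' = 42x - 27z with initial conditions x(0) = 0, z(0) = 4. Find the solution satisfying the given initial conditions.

Coefficient matrix A = [[22, -14], [42, -27]].
Characteristic polynomial det(A - λI) = λ^2 + 5λ - 6 = 0.
Eigenvalues λ = 1, -6.
For λ=1: (A-λI) row 1 is [21, -14], so an eigenvector is (-2, -3).
For λ=-6: (A-λI) row 1 is [28, -14], so an eigenvector is (1, 2).
General solution: C_1e^(t)(-2,-3) + C_2e^(-6t)(1,2).
Applying x(0)=0, z(0)=4 gives C_1=4, C_2=8.

x(t) = -8e^(t) + 8e^(-6t), z(t) = -12e^(t) + 16e^(-6t)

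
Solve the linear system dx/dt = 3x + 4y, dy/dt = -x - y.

Coefficient matrix A = [[3, 4], [-1, -1]].
Characteristic polynomial det(A - λI) = λ^2 - 2λ + 1 = 0.
Single eigenvalue λ = 1 with algebraic multiplicity 2.
Eigenvector v = (2,-1); generalized eigenvector w with (A-λI)w=v is (-1,1).
General solution: e^(t)[c_1·v + c_2·(t·v + w)].

x(t) = 2c_1e^(t) + 2c_2te^(t) - c_2e^(t), y(t) = -c_1e^(t) - c_2te^(t) + c_2e^(t)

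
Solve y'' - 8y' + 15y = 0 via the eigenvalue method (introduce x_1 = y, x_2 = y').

y(t) = C_1e^(3t) + C_2e^(5t)

Let x_1 = y, x_2 = y'. Then x_1' = x_2 and x_2' = -15x_1 + 8x_2.
A = [[0,1],[-15,8]]; det(A-λI) = λ^2 - 8λ + 15.
Eigenvalues λ = 3, 5 with eigenvectors (1,3), (1,5).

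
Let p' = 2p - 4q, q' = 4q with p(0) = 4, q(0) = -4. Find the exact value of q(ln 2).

-64

A = [[2,-4],[0,4]]; eigenvalues λ = 4, 2.
Eigenvectors: (2,-1) for λ=4, (-1,0) for λ=2.
From the initial condition, c_1 = 4, c_2 = 4.
q(ln 2) = (4)(2^4)(-1) + (4)(2^2)(0) = -64.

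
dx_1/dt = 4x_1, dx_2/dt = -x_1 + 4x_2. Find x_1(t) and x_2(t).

Coefficient matrix A = [[4, 0], [-1, 4]].
Characteristic polynomial det(A - λI) = λ^2 - 8λ + 16 = 0.
Single eigenvalue λ = 4 with algebraic multiplicity 2.
Eigenvector v = (0,-1); generalized eigenvector w with (A-λI)w=v is (1,1).
General solution: e^(4t)[c_1·v + c_2·(t·v + w)].

x_1(t) = c_2e^(4t), x_2(t) = -c_1e^(4t) - c_2te^(4t) + c_2e^(4t)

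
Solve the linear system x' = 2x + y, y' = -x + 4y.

Coefficient matrix A = [[2, 1], [-1, 4]].
Characteristic polynomial det(A - λI) = λ^2 - 6λ + 9 = 0.
Single eigenvalue λ = 3 with algebraic multiplicity 2.
Eigenvector v = (-1,-1); generalized eigenvector w with (A-λI)w=v is (3,2).
General solution: e^(3t)[C_1·v + C_2·(t·v + w)].

x(t) = -C_1e^(3t) - C_2te^(3t) + 3C_2e^(3t), y(t) = -C_1e^(3t) - C_2te^(3t) + 2C_2e^(3t)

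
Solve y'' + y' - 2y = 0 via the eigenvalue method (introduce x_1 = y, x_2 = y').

Let x_1 = y, x_2 = y'. Then x_1' = x_2 and x_2' = 2x_1 - x_2.
A = [[0,1],[2,-1]]; det(A-λI) = λ^2 + λ - 2.
Eigenvalues λ = -2, 1 with eigenvectors (1,-2), (1,1).

y(t) = c_1e^(-2t) + c_2e^(t)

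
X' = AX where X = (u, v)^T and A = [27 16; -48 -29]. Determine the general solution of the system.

u(t) = -2K_1e^(3t) + K_2e^(-5t), v(t) = 3K_1e^(3t) - 2K_2e^(-5t)

Coefficient matrix A = [[27, 16], [-48, -29]].
Characteristic polynomial det(A - λI) = λ^2 + 2λ - 15 = 0.
Eigenvalues λ = 3, -5.
For λ=3: (A-λI) row 1 is [24, 16], so an eigenvector is (-2, 3).
For λ=-5: (A-λI) row 1 is [32, 16], so an eigenvector is (1, -2).
General solution: K_1e^(3t)(-2,3) + K_2e^(-5t)(1,-2).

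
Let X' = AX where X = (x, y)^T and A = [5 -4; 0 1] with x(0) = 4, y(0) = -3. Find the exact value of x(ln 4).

A = [[5,-4],[0,1]]; eigenvalues λ = 1, 5.
Eigenvectors: (1,1) for λ=1, (-1,0) for λ=5.
From the initial condition, c_1 = -3, c_2 = -7.
x(ln 4) = (-3)(4^1)(1) + (-7)(4^5)(-1) = 7156.

7156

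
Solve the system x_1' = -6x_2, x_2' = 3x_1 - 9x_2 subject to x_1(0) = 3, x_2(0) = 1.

x_1(t) = 4e^(-3t) - e^(-6t), x_2(t) = 2e^(-3t) - e^(-6t)

Coefficient matrix A = [[0, -6], [3, -9]].
Characteristic polynomial det(A - λI) = λ^2 + 9λ + 18 = 0.
Eigenvalues λ = -6, -3.
For λ=-6: (A-λI) row 1 is [6, -6], so an eigenvector is (-1, -1).
For λ=-3: (A-λI) row 1 is [3, -6], so an eigenvector is (2, 1).
General solution: c_1e^(-6t)(-1,-1) + c_2e^(-3t)(2,1).
Applying x_1(0)=3, x_2(0)=1 gives c_1=1, c_2=2.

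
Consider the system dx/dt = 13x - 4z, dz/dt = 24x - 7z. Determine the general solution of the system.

Coefficient matrix A = [[13, -4], [24, -7]].
Characteristic polynomial det(A - λI) = λ^2 - 6λ + 5 = 0.
Eigenvalues λ = 1, 5.
For λ=1: (A-λI) row 1 is [12, -4], so an eigenvector is (-1, -3).
For λ=5: (A-λI) row 1 is [8, -4], so an eigenvector is (-1, -2).
General solution: C_1e^(t)(-1,-3) + C_2e^(5t)(-1,-2).

x(t) = -C_1e^(t) - C_2e^(5t), z(t) = -3C_1e^(t) - 2C_2e^(5t)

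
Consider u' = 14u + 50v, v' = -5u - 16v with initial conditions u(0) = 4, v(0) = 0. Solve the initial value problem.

u(t) = 12e^(-t)sin(5t) + 4e^(-t)cos(5t), v(t) = -4e^(-t)sin(5t)

Coefficient matrix A = [[14, 50], [-5, -16]].
Characteristic polynomial det(A - λI) = λ^2 + 2λ + 26 = 0.
Eigenvalues λ = -1 ± 5i (complex conjugate pair).
For λ=-1+5i: an eigenvector is (3,-1) - i(-1,0) = (3 + i, -1).
A real fundamental pair from Re and Im of e^((-1+5i)t)v: X_1 = e^(-t)(cos(5t)·(3,-1) + sin(5t)·(-1,0)), X_2 = e^(-t)(sin(5t)·(3,-1) - cos(5t)·(-1,0)).
General solution: K_1X_1 + K_2X_2.
Applying u(0)=4, v(0)=0 gives K_1=0, K_2=4.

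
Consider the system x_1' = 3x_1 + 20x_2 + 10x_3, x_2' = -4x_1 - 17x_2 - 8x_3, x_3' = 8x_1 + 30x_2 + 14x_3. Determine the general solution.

x_1(t) = -K_1e^(3t) - 2K_3e^(-2t), x_2(t) = K_1e^(3t) + K_2e^(-t), x_3(t) = -2K_1e^(3t) - 2K_2e^(-t) + K_3e^(-2t)

Coefficient matrix A = [[3, 20, 10], [-4, -17, -8], [8, 30, 14]].
det(A - λI) = 0 gives eigenvalues λ = 3, -1, -2.
For λ=3: eigenvector (-1,1,-2).
For λ=-1: eigenvector (0,1,-2).
For λ=-2: eigenvector (-2,0,1).
General solution: K_1e^(3t)(-1,1,-2) + K_2e^(-t)(0,1,-2) + K_3e^(-2t)(-2,0,1).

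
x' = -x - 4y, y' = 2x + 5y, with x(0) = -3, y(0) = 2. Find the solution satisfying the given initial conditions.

Coefficient matrix A = [[-1, -4], [2, 5]].
Characteristic polynomial det(A - λI) = λ^2 - 4λ + 3 = 0.
Eigenvalues λ = 1, 3.
For λ=1: (A-λI) row 1 is [-2, -4], so an eigenvector is (-2, 1).
For λ=3: (A-λI) row 1 is [-4, -4], so an eigenvector is (1, -1).
General solution: c_1e^(t)(-2,1) + c_2e^(3t)(1,-1).
Applying x(0)=-3, y(0)=2 gives c_1=1, c_2=-1.

x(t) = -e^(3t) - 2e^(t), y(t) = e^(3t) + e^(t)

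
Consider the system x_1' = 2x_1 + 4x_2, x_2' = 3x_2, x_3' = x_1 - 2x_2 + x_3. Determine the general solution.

x_1(t) = K_1e^(2t) + 4K_3e^(3t), x_2(t) = K_3e^(3t), x_3(t) = K_1e^(2t) + K_2e^(t) + K_3e^(3t)

Coefficient matrix A = [[2, 4, 0], [0, 3, 0], [1, -2, 1]].
det(A - λI) = 0 gives eigenvalues λ = 2, 1, 3.
For λ=2: eigenvector (1,0,1).
For λ=1: eigenvector (0,0,1).
For λ=3: eigenvector (4,1,1).
General solution: K_1e^(2t)(1,0,1) + K_2e^(t)(0,0,1) + K_3e^(3t)(4,1,1).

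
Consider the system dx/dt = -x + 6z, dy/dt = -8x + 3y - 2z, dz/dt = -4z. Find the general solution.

Coefficient matrix A = [[-1, 0, 6], [-8, 3, -2], [0, 0, -4]].
det(A - λI) = 0 gives eigenvalues λ = 3, -4, -1.
For λ=3: eigenvector (0,-1,0).
For λ=-4: eigenvector (-2,-2,1).
For λ=-1: eigenvector (1,2,0).
General solution: K_1e^(3t)(0,-1,0) + K_2e^(-4t)(-2,-2,1) + K_3e^(-t)(1,2,0).

x(t) = -2K_2e^(-4t) + K_3e^(-t), y(t) = -K_1e^(3t) - 2K_2e^(-4t) + 2K_3e^(-t), z(t) = K_2e^(-4t)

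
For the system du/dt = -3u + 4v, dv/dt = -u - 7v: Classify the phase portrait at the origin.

A = [[-3,4],[-1,-7]]; det(A-λI) = λ^2 + 10λ + 25.
repeated λ = -5 with a single eigenvector.

stable improper node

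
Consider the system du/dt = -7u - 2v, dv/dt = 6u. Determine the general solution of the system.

Coefficient matrix A = [[-7, -2], [6, 0]].
Characteristic polynomial det(A - λI) = λ^2 + 7λ + 12 = 0.
Eigenvalues λ = -4, -3.
For λ=-4: (A-λI) row 1 is [-3, -2], so an eigenvector is (-2, 3).
For λ=-3: (A-λI) row 1 is [-4, -2], so an eigenvector is (-1, 2).
General solution: c_1e^(-4t)(-2,3) + c_2e^(-3t)(-1,2).

u(t) = -2c_1e^(-4t) - c_2e^(-3t), v(t) = 3c_1e^(-4t) + 2c_2e^(-3t)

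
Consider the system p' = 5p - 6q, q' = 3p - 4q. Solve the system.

Coefficient matrix A = [[5, -6], [3, -4]].
Characteristic polynomial det(A - λI) = λ^2 - λ - 2 = 0.
Eigenvalues λ = 2, -1.
For λ=2: (A-λI) row 1 is [3, -6], so an eigenvector is (2, 1).
For λ=-1: (A-λI) row 1 is [6, -6], so an eigenvector is (-1, -1).
General solution: C_1e^(2t)(2,1) + C_2e^(-t)(-1,-1).

p(t) = 2C_1e^(2t) - C_2e^(-t), q(t) = C_1e^(2t) - C_2e^(-t)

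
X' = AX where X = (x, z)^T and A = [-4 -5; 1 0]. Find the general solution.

x(t) = -2K_1e^(-2t)sin(t) + K_1e^(-2t)cos(t) + K_2e^(-2t)sin(t) + 2K_2e^(-2t)cos(t), z(t) = K_1e^(-2t)sin(t) - K_2e^(-2t)cos(t)

Coefficient matrix A = [[-4, -5], [1, 0]].
Characteristic polynomial det(A - λI) = λ^2 + 4λ + 5 = 0.
Eigenvalues λ = -2 ± i (complex conjugate pair).
For λ=-2+i: an eigenvector is (1,0) - i(-2,1) = (1 + 2i, 0 - i).
A real fundamental pair from Re and Im of e^((-2+i)t)v: X_1 = e^(-2t)(cos(t)·(1,0) + sin(t)·(-2,1)), X_2 = e^(-2t)(sin(t)·(1,0) - cos(t)·(-2,1)).
General solution: K_1X_1 + K_2X_2.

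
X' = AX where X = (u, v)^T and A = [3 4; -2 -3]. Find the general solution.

Coefficient matrix A = [[3, 4], [-2, -3]].
Characteristic polynomial det(A - λI) = λ^2 - 1 = 0.
Eigenvalues λ = 1, -1.
For λ=1: (A-λI) row 1 is [2, 4], so an eigenvector is (2, -1).
For λ=-1: (A-λI) row 1 is [4, 4], so an eigenvector is (-1, 1).
General solution: K_1e^(t)(2,-1) + K_2e^(-t)(-1,1).

u(t) = 2K_1e^(t) - K_2e^(-t), v(t) = -K_1e^(t) + K_2e^(-t)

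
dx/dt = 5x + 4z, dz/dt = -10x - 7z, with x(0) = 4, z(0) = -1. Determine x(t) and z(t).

Coefficient matrix A = [[5, 4], [-10, -7]].
Characteristic polynomial det(A - λI) = λ^2 + 2λ + 5 = 0.
Eigenvalues λ = -1 ± 2i (complex conjugate pair).
For λ=-1+2i: an eigenvector is (1,-2) - i(-1,1) = (1 + i, -2 - i).
A real fundamental pair from Re and Im of e^((-1+2i)t)v: X_1 = e^(-t)(cos(2t)·(1,-2) + sin(2t)·(-1,1)), X_2 = e^(-t)(sin(2t)·(1,-2) - cos(2t)·(-1,1)).
General solution: C_1X_1 + C_2X_2.
Applying x(0)=4, z(0)=-1 gives C_1=-3, C_2=7.

x(t) = 10e^(-t)sin(2t) + 4e^(-t)cos(2t), z(t) = -17e^(-t)sin(2t) - e^(-t)cos(2t)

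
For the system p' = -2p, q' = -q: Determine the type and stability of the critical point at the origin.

stable node

A = [[-2,0],[0,-1]]; det(A-λI) = λ^2 + 3λ + 2.
λ = -1, -2: both negative.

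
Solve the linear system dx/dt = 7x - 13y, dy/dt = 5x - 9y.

x(t) = -3K_1e^(-t)sin(t) - 2K_1e^(-t)cos(t) - 2K_2e^(-t)sin(t) + 3K_2e^(-t)cos(t), y(t) = -2K_1e^(-t)sin(t) - K_1e^(-t)cos(t) - K_2e^(-t)sin(t) + 2K_2e^(-t)cos(t)

Coefficient matrix A = [[7, -13], [5, -9]].
Characteristic polynomial det(A - λI) = λ^2 + 2λ + 2 = 0.
Eigenvalues λ = -1 ± i (complex conjugate pair).
For λ=-1+i: an eigenvector is (-2,-1) - i(-3,-2) = (-2 + 3i, -1 + 2i).
A real fundamental pair from Re and Im of e^((-1+i)t)v: X_1 = e^(-t)(cos(t)·(-2,-1) + sin(t)·(-3,-2)), X_2 = e^(-t)(sin(t)·(-2,-1) - cos(t)·(-3,-2)).
General solution: K_1X_1 + K_2X_2.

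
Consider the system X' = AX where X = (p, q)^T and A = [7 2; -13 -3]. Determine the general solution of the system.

p(t) = -K_1e^(2t)sin(t) + K_1e^(2t)cos(t) + K_2e^(2t)sin(t) + K_2e^(2t)cos(t), q(t) = 2K_1e^(2t)sin(t) - 3K_1e^(2t)cos(t) - 3K_2e^(2t)sin(t) - 2K_2e^(2t)cos(t)

Coefficient matrix A = [[7, 2], [-13, -3]].
Characteristic polynomial det(A - λI) = λ^2 - 4λ + 5 = 0.
Eigenvalues λ = 2 ± i (complex conjugate pair).
For λ=2+i: an eigenvector is (1,-3) - i(-1,2) = (1 + i, -3 - 2i).
A real fundamental pair from Re and Im of e^((2+i)t)v: X_1 = e^(2t)(cos(t)·(1,-3) + sin(t)·(-1,2)), X_2 = e^(2t)(sin(t)·(1,-3) - cos(t)·(-1,2)).
General solution: K_1X_1 + K_2X_2.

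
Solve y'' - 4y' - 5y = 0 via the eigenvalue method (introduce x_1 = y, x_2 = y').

y(t) = K_1e^(5t) + K_2e^(-t)

Let x_1 = y, x_2 = y'. Then x_1' = x_2 and x_2' = 5x_1 + 4x_2.
A = [[0,1],[5,4]]; det(A-λI) = λ^2 - 4λ - 5.
Eigenvalues λ = 5, -1 with eigenvectors (1,5), (1,-1).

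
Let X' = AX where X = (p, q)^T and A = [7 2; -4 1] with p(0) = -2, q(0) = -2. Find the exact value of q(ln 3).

1242

A = [[7,2],[-4,1]]; eigenvalues λ = 5, 3.
Eigenvectors: (-1,1) for λ=5, (1,-2) for λ=3.
From the initial condition, c_1 = 6, c_2 = 4.
q(ln 3) = (6)(3^5)(1) + (4)(3^3)(-2) = 1242.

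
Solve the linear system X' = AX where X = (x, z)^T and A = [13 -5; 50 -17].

Coefficient matrix A = [[13, -5], [50, -17]].
Characteristic polynomial det(A - λI) = λ^2 + 4λ + 29 = 0.
Eigenvalues λ = -2 ± 5i (complex conjugate pair).
For λ=-2+5i: an eigenvector is (-1,-3) - i(0,-1) = (-1, -3 + i).
A real fundamental pair from Re and Im of e^((-2+5i)t)v: X_1 = e^(-2t)(cos(5t)·(-1,-3) + sin(5t)·(0,-1)), X_2 = e^(-2t)(sin(5t)·(-1,-3) - cos(5t)·(0,-1)).
General solution: K_1X_1 + K_2X_2.

x(t) = -K_1e^(-2t)cos(5t) - K_2e^(-2t)sin(5t), z(t) = -K_1e^(-2t)sin(5t) - 3K_1e^(-2t)cos(5t) - 3K_2e^(-2t)sin(5t) + K_2e^(-2t)cos(5t)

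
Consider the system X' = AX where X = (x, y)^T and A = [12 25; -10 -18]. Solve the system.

x(t) = K_1e^(-3t)sin(5t) + 2K_1e^(-3t)cos(5t) + 2K_2e^(-3t)sin(5t) - K_2e^(-3t)cos(5t), y(t) = -K_1e^(-3t)sin(5t) - K_1e^(-3t)cos(5t) - K_2e^(-3t)sin(5t) + K_2e^(-3t)cos(5t)

Coefficient matrix A = [[12, 25], [-10, -18]].
Characteristic polynomial det(A - λI) = λ^2 + 6λ + 34 = 0.
Eigenvalues λ = -3 ± 5i (complex conjugate pair).
For λ=-3+5i: an eigenvector is (2,-1) - i(1,-1) = (2 - i, -1 + i).
A real fundamental pair from Re and Im of e^((-3+5i)t)v: X_1 = e^(-3t)(cos(5t)·(2,-1) + sin(5t)·(1,-1)), X_2 = e^(-3t)(sin(5t)·(2,-1) - cos(5t)·(1,-1)).
General solution: K_1X_1 + K_2X_2.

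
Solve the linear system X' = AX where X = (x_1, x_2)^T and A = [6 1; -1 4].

Coefficient matrix A = [[6, 1], [-1, 4]].
Characteristic polynomial det(A - λI) = λ^2 - 10λ + 25 = 0.
Single eigenvalue λ = 5 with algebraic multiplicity 2.
Eigenvector v = (-1,1); generalized eigenvector w with (A-λI)w=v is (-2,1).
General solution: e^(5t)[C_1·v + C_2·(t·v + w)].

x_1(t) = -C_1e^(5t) - C_2te^(5t) - 2C_2e^(5t), x_2(t) = C_1e^(5t) + C_2te^(5t) + C_2e^(5t)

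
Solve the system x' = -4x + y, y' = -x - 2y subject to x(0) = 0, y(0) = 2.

Coefficient matrix A = [[-4, 1], [-1, -2]].
Characteristic polynomial det(A - λI) = λ^2 + 6λ + 9 = 0.
Single eigenvalue λ = -3 with algebraic multiplicity 2.
Eigenvector v = (-1,-1); generalized eigenvector w with (A-λI)w=v is (1,0).
General solution: e^(-3t)[c_1·v + c_2·(t·v + w)].
Applying x(0)=0, y(0)=2 gives c_1=-2, c_2=-2.

x(t) = 2te^(-3t), y(t) = 2te^(-3t) + 2e^(-3t)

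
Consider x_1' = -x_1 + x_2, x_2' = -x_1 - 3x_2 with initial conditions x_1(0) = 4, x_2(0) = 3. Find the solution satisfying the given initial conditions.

Coefficient matrix A = [[-1, 1], [-1, -3]].
Characteristic polynomial det(A - λI) = λ^2 + 4λ + 4 = 0.
Single eigenvalue λ = -2 with algebraic multiplicity 2.
Eigenvector v = (1,-1); generalized eigenvector w with (A-λI)w=v is (-1,2).
General solution: e^(-2t)[c_1·v + c_2·(t·v + w)].
Applying x_1(0)=4, x_2(0)=3 gives c_1=11, c_2=7.

x_1(t) = 7te^(-2t) + 4e^(-2t), x_2(t) = -7te^(-2t) + 3e^(-2t)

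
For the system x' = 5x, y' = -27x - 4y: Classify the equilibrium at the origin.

A = [[5,0],[-27,-4]]; det(A-λI) = λ^2 - λ - 20.
λ = -4, 5: opposite signs.

saddle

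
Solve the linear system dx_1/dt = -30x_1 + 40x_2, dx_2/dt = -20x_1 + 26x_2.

x_1(t) = 3K_1e^(-2t)sin(4t) + K_1e^(-2t)cos(4t) + K_2e^(-2t)sin(4t) - 3K_2e^(-2t)cos(4t), x_2(t) = 2K_1e^(-2t)sin(4t) + K_1e^(-2t)cos(4t) + K_2e^(-2t)sin(4t) - 2K_2e^(-2t)cos(4t)

Coefficient matrix A = [[-30, 40], [-20, 26]].
Characteristic polynomial det(A - λI) = λ^2 + 4λ + 20 = 0.
Eigenvalues λ = -2 ± 4i (complex conjugate pair).
For λ=-2+4i: an eigenvector is (1,1) - i(3,2) = (1 - 3i, 1 - 2i).
A real fundamental pair from Re and Im of e^((-2+4i)t)v: X_1 = e^(-2t)(cos(4t)·(1,1) + sin(4t)·(3,2)), X_2 = e^(-2t)(sin(4t)·(1,1) - cos(4t)·(3,2)).
General solution: K_1X_1 + K_2X_2.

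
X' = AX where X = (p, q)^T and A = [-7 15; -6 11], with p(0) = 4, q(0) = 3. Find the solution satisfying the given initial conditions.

Coefficient matrix A = [[-7, 15], [-6, 11]].
Characteristic polynomial det(A - λI) = λ^2 - 4λ + 13 = 0.
Eigenvalues λ = 2 ± 3i (complex conjugate pair).
For λ=2+3i: an eigenvector is (2,1) - i(-1,-1) = (2 + i, 1 + i).
A real fundamental pair from Re and Im of e^((2+3i)t)v: X_1 = e^(2t)(cos(3t)·(2,1) + sin(3t)·(-1,-1)), X_2 = e^(2t)(sin(3t)·(2,1) - cos(3t)·(-1,-1)).
General solution: K_1X_1 + K_2X_2.
Applying p(0)=4, q(0)=3 gives K_1=1, K_2=2.

p(t) = 3e^(2t)sin(3t) + 4e^(2t)cos(3t), q(t) = e^(2t)sin(3t) + 3e^(2t)cos(3t)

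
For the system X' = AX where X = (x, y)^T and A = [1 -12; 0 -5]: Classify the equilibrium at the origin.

saddle

A = [[1,-12],[0,-5]]; det(A-λI) = λ^2 + 4λ - 5.
λ = 1, -5: opposite signs.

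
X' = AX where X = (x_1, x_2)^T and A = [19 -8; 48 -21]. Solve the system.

Coefficient matrix A = [[19, -8], [48, -21]].
Characteristic polynomial det(A - λI) = λ^2 + 2λ - 15 = 0.
Eigenvalues λ = -5, 3.
For λ=-5: (A-λI) row 1 is [24, -8], so an eigenvector is (-1, -3).
For λ=3: (A-λI) row 1 is [16, -8], so an eigenvector is (-1, -2).
General solution: c_1e^(-5t)(-1,-3) + c_2e^(3t)(-1,-2).

x_1(t) = -c_1e^(-5t) - c_2e^(3t), x_2(t) = -3c_1e^(-5t) - 2c_2e^(3t)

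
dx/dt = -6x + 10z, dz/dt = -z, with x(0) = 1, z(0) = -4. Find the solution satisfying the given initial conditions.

Coefficient matrix A = [[-6, 10], [0, -1]].
Characteristic polynomial det(A - λI) = λ^2 + 7λ + 6 = 0.
Eigenvalues λ = -1, -6.
For λ=-1: (A-λI) row 1 is [-5, 10], so an eigenvector is (-2, -1).
For λ=-6: (A-λI) row 1 is [0, 10], so an eigenvector is (-1, 0).
General solution: C_1e^(-t)(-2,-1) + C_2e^(-6t)(-1,0).
Applying x(0)=1, z(0)=-4 gives C_1=4, C_2=-9.

x(t) = -8e^(-t) + 9e^(-6t), z(t) = -4e^(-t)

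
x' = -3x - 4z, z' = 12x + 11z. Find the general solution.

x(t) = -c_1e^(5t) + 2c_2e^(3t), z(t) = 2c_1e^(5t) - 3c_2e^(3t)

Coefficient matrix A = [[-3, -4], [12, 11]].
Characteristic polynomial det(A - λI) = λ^2 - 8λ + 15 = 0.
Eigenvalues λ = 5, 3.
For λ=5: (A-λI) row 1 is [-8, -4], so an eigenvector is (-1, 2).
For λ=3: (A-λI) row 1 is [-6, -4], so an eigenvector is (2, -3).
General solution: c_1e^(5t)(-1,2) + c_2e^(3t)(2,-3).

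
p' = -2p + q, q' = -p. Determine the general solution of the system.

p(t) = -K_1e^(-t) - K_2te^(-t) + K_2e^(-t), q(t) = -K_1e^(-t) - K_2te^(-t)

Coefficient matrix A = [[-2, 1], [-1, 0]].
Characteristic polynomial det(A - λI) = λ^2 + 2λ + 1 = 0.
Single eigenvalue λ = -1 with algebraic multiplicity 2.
Eigenvector v = (-1,-1); generalized eigenvector w with (A-λI)w=v is (1,0).
General solution: e^(-t)[K_1·v + K_2·(t·v + w)].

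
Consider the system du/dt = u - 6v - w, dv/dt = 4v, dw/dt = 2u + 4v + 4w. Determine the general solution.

Coefficient matrix A = [[1, -6, -1], [0, 4, 0], [2, 4, 4]].
det(A - λI) = 0 gives eigenvalues λ = 4, 3, 2.
For λ=4: eigenvector (-2,1,0).
For λ=3: eigenvector (-1,0,2).
For λ=2: eigenvector (-1,0,1).
General solution: C_1e^(4t)(-2,1,0) + C_2e^(3t)(-1,0,2) + C_3e^(2t)(-1,0,1).

u(t) = -2C_1e^(4t) - C_2e^(3t) - C_3e^(2t), v(t) = C_1e^(4t), w(t) = 2C_2e^(3t) + C_3e^(2t)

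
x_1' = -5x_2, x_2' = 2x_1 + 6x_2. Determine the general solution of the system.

x_1(t) = 2c_1e^(3t)sin(t) + c_1e^(3t)cos(t) + c_2e^(3t)sin(t) - 2c_2e^(3t)cos(t), x_2(t) = -c_1e^(3t)sin(t) - c_1e^(3t)cos(t) - c_2e^(3t)sin(t) + c_2e^(3t)cos(t)

Coefficient matrix A = [[0, -5], [2, 6]].
Characteristic polynomial det(A - λI) = λ^2 - 6λ + 10 = 0.
Eigenvalues λ = 3 ± i (complex conjugate pair).
For λ=3+i: an eigenvector is (1,-1) - i(2,-1) = (1 - 2i, -1 + i).
A real fundamental pair from Re and Im of e^((3+i)t)v: X_1 = e^(3t)(cos(t)·(1,-1) + sin(t)·(2,-1)), X_2 = e^(3t)(sin(t)·(1,-1) - cos(t)·(2,-1)).
General solution: c_1X_1 + c_2X_2.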